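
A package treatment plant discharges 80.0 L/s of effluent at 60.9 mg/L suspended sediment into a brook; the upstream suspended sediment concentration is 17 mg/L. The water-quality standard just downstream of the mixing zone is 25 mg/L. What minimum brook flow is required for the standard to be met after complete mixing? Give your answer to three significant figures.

Set C_mix = 25: (Q·17.00 + 80.00·60.90) / (Q + 80.00) = 25
→ Q = 80.00·(60.90 − 25)/(25 − 17.00) = 359.0 L/s.

359 L/s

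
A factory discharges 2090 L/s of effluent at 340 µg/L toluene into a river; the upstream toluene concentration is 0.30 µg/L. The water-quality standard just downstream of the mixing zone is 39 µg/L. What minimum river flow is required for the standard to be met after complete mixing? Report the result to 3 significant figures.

16300 L/s

Set C_mix = 39: (Q·0.3000 + 2090·340.0) / (Q + 2090) = 39
→ Q = 2090·(340.0 − 39)/(39 − 0.3000) = 16260 L/s.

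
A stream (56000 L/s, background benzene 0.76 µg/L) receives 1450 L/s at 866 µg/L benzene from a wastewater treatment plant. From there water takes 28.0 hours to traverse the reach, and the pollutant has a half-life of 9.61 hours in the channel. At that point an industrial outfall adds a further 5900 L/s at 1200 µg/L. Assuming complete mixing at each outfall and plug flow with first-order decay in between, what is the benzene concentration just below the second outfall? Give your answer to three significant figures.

Conservation of mass: C = (56000·0.7600 + 1450·866.0) / 57450 = 1298000/57450 = 22.60 µg/L; combined flow 57450 L/s.
Half-life 9.61 h → k = ln 2 / 9.61 = 0.07213 h⁻¹ = 1.731 d⁻¹.
Decay over the reach: 22.60·exp(−kt) = 22.60·0.1327 = 2.999 µg/L.
Second outfall: C = (57450·2.999 + 5900·1200)/63350 = 114.5 µg/L.

114 µg/L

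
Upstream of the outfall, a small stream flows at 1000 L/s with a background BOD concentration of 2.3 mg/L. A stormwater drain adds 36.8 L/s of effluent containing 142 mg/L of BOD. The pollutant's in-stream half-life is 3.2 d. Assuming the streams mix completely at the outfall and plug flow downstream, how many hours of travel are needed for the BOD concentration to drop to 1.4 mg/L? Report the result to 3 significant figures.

182 h

After mixing, C = (1000·2.300 + 36.80·142.0) / 1037 = 7526/1037 = 7.258 mg/L.
Half-life 3.2 d → k = ln 2 / 3.2 = 0.2166 d⁻¹.
7.258·exp(−k·t) = 1.4 → t = ln(7.258/1.4)/k = 656400 s = 182.3 h.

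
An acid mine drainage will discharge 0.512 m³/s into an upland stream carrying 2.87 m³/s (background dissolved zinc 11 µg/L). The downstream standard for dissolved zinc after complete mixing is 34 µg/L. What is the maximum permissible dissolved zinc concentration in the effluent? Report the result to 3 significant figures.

At the limit, (Qr·Cr + Qe·Cₑ)/(Qr + Qe) = 34:
Cₑ = (3.382·34 − 2.870·11.00) / 0.5120 = 162.9 µg/L.

163 µg/L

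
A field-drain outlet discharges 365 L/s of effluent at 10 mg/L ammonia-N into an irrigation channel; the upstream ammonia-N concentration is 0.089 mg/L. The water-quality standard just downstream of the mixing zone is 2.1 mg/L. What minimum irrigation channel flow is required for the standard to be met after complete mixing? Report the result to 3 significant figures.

1430 L/s

Set C_mix = 2.1: (Q·0.08900 + 365.0·10.00) / (Q + 365.0) = 2.1
→ Q = 365.0·(10.00 − 2.1)/(2.1 − 0.08900) = 1434 L/s.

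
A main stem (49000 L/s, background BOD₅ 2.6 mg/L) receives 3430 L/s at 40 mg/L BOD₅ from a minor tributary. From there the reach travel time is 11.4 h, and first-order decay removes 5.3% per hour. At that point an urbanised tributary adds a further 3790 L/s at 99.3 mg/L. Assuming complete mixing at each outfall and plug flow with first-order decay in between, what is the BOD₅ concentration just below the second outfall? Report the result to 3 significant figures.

After mixing, C = (49000·2.600 + 3430·40.00) / 52430 = 264600/52430 = 5.047 mg/L; combined flow 52430 L/s.
5.3%/h lost → k = −ln(1 − 0.053) = 0.05446 h⁻¹.
After decay, C = 5.047 × e^(−kt) = 5.047 × 0.5375 = 2.713 mg/L.
At the second outfall, C = (52430·2.713 + 3790·99.30) / (52430 + 3790) = 9.224 mg/L.

9.22 mg/L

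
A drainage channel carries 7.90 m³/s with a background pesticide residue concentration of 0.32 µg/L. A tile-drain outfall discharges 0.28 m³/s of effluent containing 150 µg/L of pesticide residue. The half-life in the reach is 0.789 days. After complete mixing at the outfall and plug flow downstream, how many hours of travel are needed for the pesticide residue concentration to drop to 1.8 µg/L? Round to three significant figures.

Conservation of mass: C = (7.900·0.3200 + 0.2800·150.0) / 8.180 = 44.53/8.180 = 5.444 µg/L.
Half-life 0.789 d → k = ln 2 / 0.789 = 0.8785 d⁻¹.
5.444·exp(−k·t) = 1.8 → t = ln(5.444/1.8)/k = 108800 s = 30.23 h.

30.2 h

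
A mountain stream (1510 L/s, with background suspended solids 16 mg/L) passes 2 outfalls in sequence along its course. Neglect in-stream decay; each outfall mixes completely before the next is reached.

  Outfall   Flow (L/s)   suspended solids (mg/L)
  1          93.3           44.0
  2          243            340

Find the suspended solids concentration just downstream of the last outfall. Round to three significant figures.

Outfall 1: combined Q = 1603 L/s; C = (1510·16.00 + 93.30·44.00)/1603 = 17.63 mg/L.
Outfall 2: combined Q = 1846 L/s; C = (1603·17.63 + 243.0·340.0)/1846 = 60.06 mg/L.

60.1 mg/L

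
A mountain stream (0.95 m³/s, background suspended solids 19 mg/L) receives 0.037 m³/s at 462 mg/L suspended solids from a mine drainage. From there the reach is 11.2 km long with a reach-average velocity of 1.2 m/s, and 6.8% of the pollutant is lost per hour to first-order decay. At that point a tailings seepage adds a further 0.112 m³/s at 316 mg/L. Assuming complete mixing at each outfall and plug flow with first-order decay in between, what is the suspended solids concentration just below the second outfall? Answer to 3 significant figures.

58.8 mg/L

Flow-weighted average: C = (0.9500·19.00 + 0.03700·462.0) / 0.9870 = 35.14/0.9870 = 35.61 mg/L; combined flow 0.9870 m³/s.
Travel time t = 11.2·1000 / 1.2 = 9333 s = 2.593 h.
6.8%/h lost → k = −ln(1 − 0.068) = 0.07042 h⁻¹.
After decay, C = 35.61 × e^(−kt) = 35.61 × 0.8331 = 29.66 mg/L.
Second outfall: C = (0.9870·29.66 + 0.1120·316.0)/1.099 = 58.85 mg/L.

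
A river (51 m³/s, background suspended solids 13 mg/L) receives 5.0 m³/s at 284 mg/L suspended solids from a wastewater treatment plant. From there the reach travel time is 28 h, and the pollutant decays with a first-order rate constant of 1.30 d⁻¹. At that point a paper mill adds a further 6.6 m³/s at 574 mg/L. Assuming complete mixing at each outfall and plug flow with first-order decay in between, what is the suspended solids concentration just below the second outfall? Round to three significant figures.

67.8 mg/L

Flow-weighted average: C = (51.00·13.00 + 5.000·284.0) / 56.00 = 2083/56.00 = 37.20 mg/L; combined flow 56.00 m³/s.
First-order decay: C = 37.20·exp(−k·t) = 37.20·0.2194 = 8.162 mg/L.
Second outfall: C = (56.00·8.162 + 6.600·574.0)/62.60 = 67.82 mg/L.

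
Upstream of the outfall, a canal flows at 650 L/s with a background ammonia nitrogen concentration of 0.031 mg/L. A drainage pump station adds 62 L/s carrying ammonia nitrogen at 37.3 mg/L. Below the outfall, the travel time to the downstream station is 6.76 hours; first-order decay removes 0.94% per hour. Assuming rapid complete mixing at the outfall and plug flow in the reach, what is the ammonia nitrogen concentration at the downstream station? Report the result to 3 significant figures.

3.07 mg/L

Conservation of mass: C = (650.0·0.03100 + 62.00·37.30) / 712.0 = 2333/712.0 = 3.276 mg/L.
0.94%/h lost → k = −ln(1 − 0.0094) = 0.009444 h⁻¹.
Decay over the reach: 3.276·exp(−kt) = 3.276·0.9382 = 3.074 mg/L.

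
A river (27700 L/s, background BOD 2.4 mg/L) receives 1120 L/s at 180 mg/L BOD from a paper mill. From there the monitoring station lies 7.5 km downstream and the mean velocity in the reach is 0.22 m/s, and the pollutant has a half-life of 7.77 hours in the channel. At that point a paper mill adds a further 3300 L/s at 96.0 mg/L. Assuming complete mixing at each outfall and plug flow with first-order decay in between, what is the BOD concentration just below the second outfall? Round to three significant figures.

After mixing, C = (27700·2.400 + 1120·180.0) / 28820 = 268100/28820 = 9.302 mg/L; combined flow 28820 L/s.
Travel time t = 7.5·1000 / 0.22 = 34090 s = 9.470 h.
Half-life 7.77 h → k = ln 2 / 7.77 = 0.08921 h⁻¹ = 2.141 d⁻¹.
After decay, C = 9.302 × e^(−kt) = 9.302 × 0.4297 = 3.997 mg/L.
Second outfall: C = (28820·3.997 + 3300·96.00)/32120 = 13.45 mg/L.

13.4 mg/L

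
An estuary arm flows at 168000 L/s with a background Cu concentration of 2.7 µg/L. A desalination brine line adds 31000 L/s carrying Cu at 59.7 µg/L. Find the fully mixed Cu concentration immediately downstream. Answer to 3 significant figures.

Mass balance: C = (168000·2.700 + 31000·59.70) / 199000 = 2304000/199000 = 11.58 µg/L.

11.6 µg/L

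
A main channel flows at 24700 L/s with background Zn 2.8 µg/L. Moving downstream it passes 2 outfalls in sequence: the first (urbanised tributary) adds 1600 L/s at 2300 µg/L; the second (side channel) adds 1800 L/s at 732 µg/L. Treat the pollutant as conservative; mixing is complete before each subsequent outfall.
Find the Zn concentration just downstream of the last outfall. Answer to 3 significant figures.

180 µg/L

Below outfall 1: Q → 26300 L/s, C = (24700·2.800 + 1600·2300)/26300 = 142.6 µg/L.
Below outfall 2: Q → 28100 L/s, C = (26300·142.6 + 1800·732.0)/28100 = 180.3 µg/L.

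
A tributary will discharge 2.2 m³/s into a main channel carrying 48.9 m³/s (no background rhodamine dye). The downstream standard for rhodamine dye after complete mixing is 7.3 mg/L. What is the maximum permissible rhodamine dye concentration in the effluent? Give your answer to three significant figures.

At the limit, (Qr·Cr + Qe·Cₑ)/(Qr + Qe) = 7.3:
Cₑ = (51.10·7.3 − 48.90·0) / 2.200 = 169.6 mg/L.

170 mg/L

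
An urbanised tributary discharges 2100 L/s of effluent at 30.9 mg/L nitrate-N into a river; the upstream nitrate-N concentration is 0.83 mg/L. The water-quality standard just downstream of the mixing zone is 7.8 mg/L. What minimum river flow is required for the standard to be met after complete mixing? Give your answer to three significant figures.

6960 L/s

Set C_mix = 7.8: (Q·0.8300 + 2100·30.90) / (Q + 2100) = 7.8
→ Q = 2100·(30.90 − 7.8)/(7.8 − 0.8300) = 6960 L/s.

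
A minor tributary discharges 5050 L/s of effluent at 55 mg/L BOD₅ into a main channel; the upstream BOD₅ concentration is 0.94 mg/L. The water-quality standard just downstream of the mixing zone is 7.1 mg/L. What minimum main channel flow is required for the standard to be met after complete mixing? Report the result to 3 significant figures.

39300 L/s

Set C_mix = 7.1: (Q·0.9400 + 5050·55.00) / (Q + 5050) = 7.1
→ Q = 5050·(55.00 − 7.1)/(7.1 − 0.9400) = 39270 L/s.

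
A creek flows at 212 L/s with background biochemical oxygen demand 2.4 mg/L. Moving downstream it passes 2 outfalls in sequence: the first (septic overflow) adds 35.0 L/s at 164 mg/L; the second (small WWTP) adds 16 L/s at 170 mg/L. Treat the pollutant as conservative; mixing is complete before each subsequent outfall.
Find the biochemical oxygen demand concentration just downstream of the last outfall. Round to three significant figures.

34.1 mg/L

After outfall 1: Q = 212.0 + 35.00 = 247.0 L/s; C = (212.0·2.400 + 35.00·164.0)/247.0 = 25.30 mg/L.
After outfall 2: Q = 247.0 + 16.00 = 263.0 L/s; C = (247.0·25.30 + 16.00·170.0)/263.0 = 34.10 mg/L.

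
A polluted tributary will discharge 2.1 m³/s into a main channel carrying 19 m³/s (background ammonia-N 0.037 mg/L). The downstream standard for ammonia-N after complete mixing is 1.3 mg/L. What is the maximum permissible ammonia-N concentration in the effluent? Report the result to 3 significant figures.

At the limit, (Qr·Cr + Qe·Cₑ)/(Qr + Qe) = 1.3:
Cₑ = (21.10·1.3 − 19.00·0.03700) / 2.100 = 12.73 mg/L.

12.7 mg/L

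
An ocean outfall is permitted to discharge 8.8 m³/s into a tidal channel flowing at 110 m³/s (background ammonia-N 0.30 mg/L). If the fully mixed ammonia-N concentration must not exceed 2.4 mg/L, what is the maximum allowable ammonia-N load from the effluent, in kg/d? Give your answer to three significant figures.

Mass balance at the limit: 110.0·0.3000 + 8.800·Cₑ = 118.8·2.4 → Cₑ = 28.65 mg/L.
Load = 8.800 m³/s × 28.65 g/m³ × 86 400 s/d = 21780 kg/d.

21800 kg/d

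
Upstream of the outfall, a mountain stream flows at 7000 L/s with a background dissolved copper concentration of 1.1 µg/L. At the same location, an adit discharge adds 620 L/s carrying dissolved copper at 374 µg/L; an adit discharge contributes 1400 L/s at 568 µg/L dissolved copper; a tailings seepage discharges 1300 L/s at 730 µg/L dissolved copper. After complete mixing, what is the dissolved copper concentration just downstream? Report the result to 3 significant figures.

Flow-weighted average: C = (7000·1.100 + 620.0·374.0 + 1400·568.0 + 1300·730.0) / 10320 = 1984000/10320 = 192.2 µg/L.

192 µg/L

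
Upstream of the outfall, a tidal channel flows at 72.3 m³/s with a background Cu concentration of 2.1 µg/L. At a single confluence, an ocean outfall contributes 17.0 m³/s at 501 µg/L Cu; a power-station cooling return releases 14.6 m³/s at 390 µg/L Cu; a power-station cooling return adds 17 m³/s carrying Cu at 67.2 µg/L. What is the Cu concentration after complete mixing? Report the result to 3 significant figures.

Flow-weighted average: C = (72.30·2.100 + 17.00·501.0 + 14.60·390.0 + 17.00·67.20) / 120.9 = 15510/120.9 = 128.2 µg/L.

128 µg/L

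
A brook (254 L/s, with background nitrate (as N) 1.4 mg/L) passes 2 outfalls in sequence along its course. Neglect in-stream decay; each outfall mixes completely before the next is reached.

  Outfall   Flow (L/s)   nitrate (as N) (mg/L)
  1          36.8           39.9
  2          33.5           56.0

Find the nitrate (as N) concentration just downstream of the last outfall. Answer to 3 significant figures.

Below outfall 1: Q → 290.8 L/s, C = (254.0·1.400 + 36.80·39.90)/290.8 = 6.272 mg/L.
Below outfall 2: Q → 324.3 L/s, C = (290.8·6.272 + 33.50·56.00)/324.3 = 11.41 mg/L.

11.4 mg/L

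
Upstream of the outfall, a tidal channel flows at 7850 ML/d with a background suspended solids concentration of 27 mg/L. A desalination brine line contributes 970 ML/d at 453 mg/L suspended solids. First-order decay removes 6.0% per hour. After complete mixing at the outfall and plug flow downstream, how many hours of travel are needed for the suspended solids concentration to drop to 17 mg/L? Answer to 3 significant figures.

23.7 h

Mass balance: C = (7850·27.00 + 970.0·453.0) / 8820 = 651400/8820 = 73.85 mg/L.
6.0%/h lost → k = −ln(1 − 0.06) = 0.06188 h⁻¹.
73.85·exp(−k·t) = 17 → t = ln(73.85/17)/k = 85460 s = 23.74 h.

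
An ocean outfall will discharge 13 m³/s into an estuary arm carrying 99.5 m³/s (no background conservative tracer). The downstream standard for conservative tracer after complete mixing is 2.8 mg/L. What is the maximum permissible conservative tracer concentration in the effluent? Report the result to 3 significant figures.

24.2 mg/L

At the limit, (Qr·Cr + Qe·Cₑ)/(Qr + Qe) = 2.8:
Cₑ = (112.5·2.8 − 99.50·0) / 13.00 = 24.23 mg/L.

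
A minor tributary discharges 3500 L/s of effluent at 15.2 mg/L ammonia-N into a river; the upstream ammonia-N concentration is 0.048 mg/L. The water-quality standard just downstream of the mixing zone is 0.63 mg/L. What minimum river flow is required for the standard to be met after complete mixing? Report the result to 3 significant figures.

87600 L/s

Set C_mix = 0.63: (Q·0.04800 + 3500·15.20) / (Q + 3500) = 0.63
→ Q = 3500·(15.20 − 0.63)/(0.63 − 0.04800) = 87620 L/s.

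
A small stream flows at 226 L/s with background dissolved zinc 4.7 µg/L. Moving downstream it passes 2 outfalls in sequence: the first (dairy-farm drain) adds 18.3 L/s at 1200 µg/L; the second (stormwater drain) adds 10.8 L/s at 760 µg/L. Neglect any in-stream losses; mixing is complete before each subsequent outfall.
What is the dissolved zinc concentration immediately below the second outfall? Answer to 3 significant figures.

After outfall 1: Q = 226.0 + 18.30 = 244.3 L/s; C = (226.0·4.700 + 18.30·1200)/244.3 = 94.24 µg/L.
After outfall 2: Q = 244.3 + 10.80 = 255.1 L/s; C = (244.3·94.24 + 10.80·760.0)/255.1 = 122.4 µg/L.

122 µg/L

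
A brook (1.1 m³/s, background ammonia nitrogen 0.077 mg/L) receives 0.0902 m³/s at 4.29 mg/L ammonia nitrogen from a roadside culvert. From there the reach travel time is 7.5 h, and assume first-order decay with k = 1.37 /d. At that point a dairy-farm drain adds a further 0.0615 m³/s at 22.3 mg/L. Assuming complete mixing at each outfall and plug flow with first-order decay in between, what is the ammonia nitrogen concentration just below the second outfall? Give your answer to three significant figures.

1.34 mg/L

After mixing, C = (1.100·0.07700 + 0.09020·4.290) / 1.190 = 0.4717/1.190 = 0.3963 mg/L; combined flow 1.190 m³/s.
First-order decay: C = 0.3963·exp(−k·t) = 0.3963·0.6517 = 0.2583 mg/L.
Second outfall: C = (1.190·0.2583 + 0.06150·22.30)/1.252 = 1.341 mg/L.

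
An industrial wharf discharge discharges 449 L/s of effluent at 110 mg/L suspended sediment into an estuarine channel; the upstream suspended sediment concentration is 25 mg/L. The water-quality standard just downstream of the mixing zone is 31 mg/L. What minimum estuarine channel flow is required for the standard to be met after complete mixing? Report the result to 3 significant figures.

Set C_mix = 31: (Q·25.00 + 449.0·110.0) / (Q + 449.0) = 31
→ Q = 449.0·(110.0 − 31)/(31 − 25.00) = 5912 L/s.

5910 L/s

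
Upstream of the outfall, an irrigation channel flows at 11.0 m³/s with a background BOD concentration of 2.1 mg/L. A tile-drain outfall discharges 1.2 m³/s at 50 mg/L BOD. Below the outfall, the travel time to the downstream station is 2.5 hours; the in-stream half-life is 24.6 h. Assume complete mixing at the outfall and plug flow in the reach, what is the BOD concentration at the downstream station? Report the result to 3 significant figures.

Conservation of mass: C = (11.00·2.100 + 1.200·50.00) / 12.20 = 83.10/12.20 = 6.811 mg/L.
Half-life 24.6 h → k = ln 2 / 24.6 = 0.02818 h⁻¹ = 0.6762 d⁻¹.
After decay, C = 6.811 × e^(−kt) = 6.811 × 0.9320 = 6.348 mg/L.

6.35 mg/L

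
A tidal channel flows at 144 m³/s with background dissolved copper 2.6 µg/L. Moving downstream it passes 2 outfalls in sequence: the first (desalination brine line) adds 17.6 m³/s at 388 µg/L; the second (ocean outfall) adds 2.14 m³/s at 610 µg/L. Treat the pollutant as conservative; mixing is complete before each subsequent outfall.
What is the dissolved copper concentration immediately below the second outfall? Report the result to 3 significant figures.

52.0 µg/L

Outfall 1: combined Q = 161.6 m³/s; C = (144.0·2.600 + 17.60·388.0)/161.6 = 44.57 µg/L.
Outfall 2: combined Q = 163.7 m³/s; C = (161.6·44.57 + 2.140·610.0)/163.7 = 51.96 µg/L.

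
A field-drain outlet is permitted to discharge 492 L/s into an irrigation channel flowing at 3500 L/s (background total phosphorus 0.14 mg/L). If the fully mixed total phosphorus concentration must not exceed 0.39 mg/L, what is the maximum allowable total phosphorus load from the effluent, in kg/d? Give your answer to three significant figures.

Mass balance at the limit: 3500·0.1400 + 492.0·Cₑ = 3992·0.39 → Cₑ = 2.168 mg/L.
492.0 L/s = 0.4920 m³/s. Load = 0.4920 m³/s × 2.168 g/m³ × 86 400 s/d = 92.18 kg/d.

92.2 kg/d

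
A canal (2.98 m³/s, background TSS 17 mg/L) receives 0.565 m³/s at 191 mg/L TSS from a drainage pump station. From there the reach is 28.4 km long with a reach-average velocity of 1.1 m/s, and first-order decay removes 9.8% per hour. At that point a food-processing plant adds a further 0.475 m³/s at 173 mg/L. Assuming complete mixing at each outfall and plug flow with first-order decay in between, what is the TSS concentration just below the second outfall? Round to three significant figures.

Mixed concentration C = ΣQC/ΣQ = (2.980·17.00 + 0.5650·191.0) / 3.545 = 158.6/3.545 = 44.73 mg/L; combined flow 3.545 m³/s.
Travel time t = 28.4·1000 / 1.1 = 25820 s = 7.172 h.
9.8%/h lost → k = −ln(1 − 0.098) = 0.1031 h⁻¹.
Applying C = C₀e^(−kt): 44.73 × 0.4773 = 21.35 mg/L.
Second outfall: C = (3.545·21.35 + 0.4750·173.0)/4.020 = 39.27 mg/L.

39.3 mg/L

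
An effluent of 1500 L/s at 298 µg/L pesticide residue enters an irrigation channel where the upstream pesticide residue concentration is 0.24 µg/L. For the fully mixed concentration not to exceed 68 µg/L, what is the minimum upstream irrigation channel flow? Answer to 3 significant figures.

5090 L/s

Set C_mix = 68: (Q·0.2400 + 1500·298.0) / (Q + 1500) = 68
→ Q = 1500·(298.0 − 68)/(68 − 0.2400) = 5091 L/s.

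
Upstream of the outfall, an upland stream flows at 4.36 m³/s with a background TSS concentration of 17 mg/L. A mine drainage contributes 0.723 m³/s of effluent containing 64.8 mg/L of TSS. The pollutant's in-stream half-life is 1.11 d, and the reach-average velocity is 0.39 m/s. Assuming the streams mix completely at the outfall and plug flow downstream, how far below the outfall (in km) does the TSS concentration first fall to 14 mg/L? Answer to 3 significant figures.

Conservation of mass: C = (4.360·17.00 + 0.7230·64.80) / 5.083 = 121.0/5.083 = 23.80 mg/L.
Half-life 1.11 d → k = ln 2 / 1.11 = 0.6245 d⁻¹.
Set 23.80·exp(−k·t) = 14 → t = ln(23.80/14)/k = 73410 s = 20.39 h.
Distance = v·t = 0.39·73410 = 28630 m = 28.63 km.

28.6 km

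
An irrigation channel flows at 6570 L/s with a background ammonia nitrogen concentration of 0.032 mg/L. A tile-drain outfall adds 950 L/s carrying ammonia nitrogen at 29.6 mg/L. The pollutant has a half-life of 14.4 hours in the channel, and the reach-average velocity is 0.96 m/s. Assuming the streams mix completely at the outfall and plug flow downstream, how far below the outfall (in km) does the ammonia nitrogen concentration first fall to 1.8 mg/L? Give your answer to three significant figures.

53.0 km

Flow-weighted average: C = (6570·0.03200 + 950.0·29.60) / 7520 = 28330/7520 = 3.767 mg/L.
Half-life 14.4 h → k = ln 2 / 14.4 = 0.04814 h⁻¹ = 1.155 d⁻¹.
Set 3.767·exp(−k·t) = 1.8 → t = ln(3.767/1.8)/k = 55240 s = 15.34 h.
Distance = v·t = 0.96·55240 = 53030 m = 53.03 km.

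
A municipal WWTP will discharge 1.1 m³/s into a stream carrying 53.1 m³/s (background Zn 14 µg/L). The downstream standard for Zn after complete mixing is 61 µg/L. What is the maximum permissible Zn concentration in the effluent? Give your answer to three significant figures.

2330 µg/L

At the limit, (Qr·Cr + Qe·Cₑ)/(Qr + Qe) = 61:
Cₑ = (54.20·61 − 53.10·14.00) / 1.100 = 2330 µg/L.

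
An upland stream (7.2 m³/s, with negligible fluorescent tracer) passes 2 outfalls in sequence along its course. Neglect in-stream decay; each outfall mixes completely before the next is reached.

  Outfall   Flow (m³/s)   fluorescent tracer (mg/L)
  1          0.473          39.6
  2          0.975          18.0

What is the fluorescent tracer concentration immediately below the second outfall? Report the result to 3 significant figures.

4.20 mg/L

Below outfall 1: Q → 7.673 m³/s, C = (7.200·0 + 0.4730·39.60)/7.673 = 2.441 mg/L.
Below outfall 2: Q → 8.648 m³/s, C = (7.673·2.441 + 0.9750·18.00)/8.648 = 4.195 mg/L.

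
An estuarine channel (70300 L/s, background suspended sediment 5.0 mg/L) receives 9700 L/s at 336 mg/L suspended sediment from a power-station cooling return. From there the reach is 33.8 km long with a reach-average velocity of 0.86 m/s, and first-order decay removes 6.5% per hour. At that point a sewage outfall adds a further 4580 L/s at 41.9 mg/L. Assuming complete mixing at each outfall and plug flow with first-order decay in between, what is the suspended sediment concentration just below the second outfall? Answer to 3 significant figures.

Conservation of mass: C = (70300·5.000 + 9700·336.0) / 80000 = 3611000/80000 = 45.13 mg/L; combined flow 80000 L/s.
Travel time t = 33.8·1000 / 0.86 = 39300 s = 10.92 h.
6.5%/h lost → k = −ln(1 − 0.065) = 0.06721 h⁻¹.
Applying C = C₀e^(−kt): 45.13 × 0.4801 = 21.67 mg/L.
Second outfall: C = (80000·21.67 + 4580·41.90)/84580 = 22.76 mg/L.

22.8 mg/L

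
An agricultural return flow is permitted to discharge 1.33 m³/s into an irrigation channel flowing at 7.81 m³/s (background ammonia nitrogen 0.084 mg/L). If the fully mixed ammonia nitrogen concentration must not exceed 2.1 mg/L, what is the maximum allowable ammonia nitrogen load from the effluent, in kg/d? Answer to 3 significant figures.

1600 kg/d

Mass balance at the limit: 7.810·0.08400 + 1.330·Cₑ = 9.140·2.1 → Cₑ = 13.94 mg/L.
Load = 1.330 m³/s × 13.94 g/m³ × 86 400 s/d = 1602 kg/d.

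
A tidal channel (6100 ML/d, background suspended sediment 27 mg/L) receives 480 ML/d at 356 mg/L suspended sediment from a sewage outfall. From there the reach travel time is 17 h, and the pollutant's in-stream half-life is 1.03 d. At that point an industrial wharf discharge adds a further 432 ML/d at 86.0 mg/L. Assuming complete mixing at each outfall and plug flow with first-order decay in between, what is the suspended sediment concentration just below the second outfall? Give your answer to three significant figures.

35.0 mg/L

Conservation of mass: C = (6100·27.00 + 480.0·356.0) / 6580 = 335600/6580 = 51.00 mg/L; combined flow 6580 ML/d.
Half-life 1.03 d → k = ln 2 / 1.03 = 0.6730 d⁻¹.
Applying C = C₀e^(−kt): 51.00 × 0.6208 = 31.66 mg/L.
Second outfall: C = (6580·31.66 + 432.0·86.00)/7012 = 35.01 mg/L.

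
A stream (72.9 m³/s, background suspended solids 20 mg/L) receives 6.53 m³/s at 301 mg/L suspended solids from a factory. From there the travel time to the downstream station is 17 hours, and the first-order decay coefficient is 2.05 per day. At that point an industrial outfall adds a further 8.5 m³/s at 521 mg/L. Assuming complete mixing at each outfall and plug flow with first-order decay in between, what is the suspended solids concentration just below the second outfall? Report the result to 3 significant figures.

Conservation of mass: C = (72.90·20.00 + 6.530·301.0) / 79.43 = 3424/79.43 = 43.10 mg/L; combined flow 79.43 m³/s.
First-order decay: C = 43.10·exp(−k·t) = 43.10·0.2341 = 10.09 mg/L.
Second outfall: C = (79.43·10.09 + 8.500·521.0)/87.93 = 59.48 mg/L.

59.5 mg/L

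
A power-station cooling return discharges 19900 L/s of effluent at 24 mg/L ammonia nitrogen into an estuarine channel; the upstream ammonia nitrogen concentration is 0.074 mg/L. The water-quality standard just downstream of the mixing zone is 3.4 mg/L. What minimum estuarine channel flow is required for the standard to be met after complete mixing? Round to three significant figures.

Set C_mix = 3.4: (Q·0.07400 + 19900·24.00) / (Q + 19900) = 3.4
→ Q = 19900·(24.00 − 3.4)/(3.4 − 0.07400) = 123300 L/s.

123000 L/s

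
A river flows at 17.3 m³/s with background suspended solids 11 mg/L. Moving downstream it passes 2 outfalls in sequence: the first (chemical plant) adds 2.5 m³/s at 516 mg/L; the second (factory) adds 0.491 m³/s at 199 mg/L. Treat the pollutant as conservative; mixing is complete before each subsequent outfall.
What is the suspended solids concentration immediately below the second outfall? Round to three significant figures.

After outfall 1: Q = 17.30 + 2.500 = 19.80 m³/s; C = (17.30·11.00 + 2.500·516.0)/19.80 = 74.76 mg/L.
After outfall 2: Q = 19.80 + 0.4910 = 20.29 m³/s; C = (19.80·74.76 + 0.4910·199.0)/20.29 = 77.77 mg/L.

77.8 mg/L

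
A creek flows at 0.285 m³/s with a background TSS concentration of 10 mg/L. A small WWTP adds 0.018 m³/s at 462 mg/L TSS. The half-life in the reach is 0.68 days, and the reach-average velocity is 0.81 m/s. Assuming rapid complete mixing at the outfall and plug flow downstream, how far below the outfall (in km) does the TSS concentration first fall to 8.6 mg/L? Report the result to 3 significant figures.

99.9 km

After mixing, C = (0.2850·10.00 + 0.01800·462.0) / 0.3030 = 11.17/0.3030 = 36.85 mg/L.
Half-life 0.68 d → k = ln 2 / 0.68 = 1.019 d⁻¹.
Set 36.85·exp(−k·t) = 8.6 → t = ln(36.85/8.6)/k = 123300 s = 34.26 h.
Distance = v·t = 0.81·123300 = 99900 m = 99.90 km.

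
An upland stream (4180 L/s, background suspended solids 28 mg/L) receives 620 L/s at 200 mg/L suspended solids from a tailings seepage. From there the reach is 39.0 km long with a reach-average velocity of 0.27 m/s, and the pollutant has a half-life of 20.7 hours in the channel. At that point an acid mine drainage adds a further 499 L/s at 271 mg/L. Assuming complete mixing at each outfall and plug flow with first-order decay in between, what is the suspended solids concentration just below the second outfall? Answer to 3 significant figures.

Conservation of mass: C = (4180·28.00 + 620.0·200.0) / 4800 = 241000/4800 = 50.22 mg/L; combined flow 4800 L/s.
Travel time t = 39.0·1000 / 0.27 = 144400 s = 40.12 h.
Half-life 20.7 h → k = ln 2 / 20.7 = 0.03349 h⁻¹ = 0.8036 d⁻¹.
After decay, C = 50.22 × e^(−kt) = 50.22 × 0.2609 = 13.10 mg/L.
At the second outfall, C = (4800·13.10 + 499.0·271.0) / (4800 + 499.0) = 37.39 mg/L.

37.4 mg/L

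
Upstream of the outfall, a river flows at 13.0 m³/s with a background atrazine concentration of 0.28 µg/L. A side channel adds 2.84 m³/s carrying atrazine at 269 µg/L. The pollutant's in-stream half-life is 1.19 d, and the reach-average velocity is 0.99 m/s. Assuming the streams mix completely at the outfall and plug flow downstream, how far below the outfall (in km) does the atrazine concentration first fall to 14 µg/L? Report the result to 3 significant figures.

Mass balance: C = (13.00·0.2800 + 2.840·269.0) / 15.84 = 767.6/15.84 = 48.46 µg/L.
Half-life 1.19 d → k = ln 2 / 1.19 = 0.5825 d⁻¹.
Set 48.46·exp(−k·t) = 14 → t = ln(48.46/14)/k = 184200 s = 51.16 h.
Distance = v·t = 0.99·184200 = 182300 m = 182.3 km.

182 km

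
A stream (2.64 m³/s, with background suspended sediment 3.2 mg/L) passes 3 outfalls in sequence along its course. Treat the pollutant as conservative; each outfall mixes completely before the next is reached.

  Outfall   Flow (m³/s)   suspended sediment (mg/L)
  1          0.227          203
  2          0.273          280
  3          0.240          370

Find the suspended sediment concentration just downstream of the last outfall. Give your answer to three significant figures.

After outfall 1: Q = 2.640 + 0.2270 = 2.867 m³/s; C = (2.640·3.200 + 0.2270·203.0)/2.867 = 19.02 mg/L.
After outfall 2: Q = 2.867 + 0.2730 = 3.140 m³/s; C = (2.867·19.02 + 0.2730·280.0)/3.140 = 41.71 mg/L.
After outfall 3: Q = 3.140 + 0.2400 = 3.380 m³/s; C = (3.140·41.71 + 0.2400·370.0)/3.380 = 65.02 mg/L.

65.0 mg/L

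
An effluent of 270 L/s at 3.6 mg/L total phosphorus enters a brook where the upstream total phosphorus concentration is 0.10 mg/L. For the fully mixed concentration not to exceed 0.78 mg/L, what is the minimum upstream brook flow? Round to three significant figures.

Set C_mix = 0.78: (Q·0.1000 + 270.0·3.600) / (Q + 270.0) = 0.78
→ Q = 270.0·(3.600 − 0.78)/(0.78 − 0.1000) = 1120 L/s.

1120 L/s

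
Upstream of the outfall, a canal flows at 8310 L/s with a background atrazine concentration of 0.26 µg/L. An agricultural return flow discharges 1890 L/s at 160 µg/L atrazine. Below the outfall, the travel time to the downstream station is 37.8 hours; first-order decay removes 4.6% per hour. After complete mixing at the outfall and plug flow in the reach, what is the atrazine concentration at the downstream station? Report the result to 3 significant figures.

Mixed concentration C = ΣQC/ΣQ = (8310·0.2600 + 1890·160.0) / 10200 = 304600/10200 = 29.86 µg/L.
4.6%/h lost → k = −ln(1 − 0.046) = 0.04709 h⁻¹.
After decay, C = 29.86 × e^(−kt) = 29.86 × 0.1686 = 5.035 µg/L.

5.04 µg/L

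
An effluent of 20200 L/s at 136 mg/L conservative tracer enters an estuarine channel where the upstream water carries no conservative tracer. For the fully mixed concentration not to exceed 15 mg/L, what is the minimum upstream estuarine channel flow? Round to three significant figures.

Set C_mix = 15: (Q·0 + 20200·136.0) / (Q + 20200) = 15
→ Q = 20200·(136.0 − 15)/(15 − 0) = 162900 L/s.

163000 L/s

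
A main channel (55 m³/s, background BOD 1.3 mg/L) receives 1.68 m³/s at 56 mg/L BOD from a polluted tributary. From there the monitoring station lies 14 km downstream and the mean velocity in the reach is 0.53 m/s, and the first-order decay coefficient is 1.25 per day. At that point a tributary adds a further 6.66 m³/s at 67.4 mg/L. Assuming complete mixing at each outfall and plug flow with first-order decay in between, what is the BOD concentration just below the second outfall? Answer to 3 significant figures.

Mixed concentration C = ΣQC/ΣQ = (55.00·1.300 + 1.680·56.00) / 56.68 = 165.6/56.68 = 2.921 mg/L; combined flow 56.68 m³/s.
Travel time t = 14·1000 / 0.53 = 26420 s = 7.338 h.
Decay over the reach: 2.921·exp(−kt) = 2.921·0.6824 = 1.993 mg/L.
Second outfall: C = (56.68·1.993 + 6.660·67.40)/63.34 = 8.871 mg/L.

8.87 mg/L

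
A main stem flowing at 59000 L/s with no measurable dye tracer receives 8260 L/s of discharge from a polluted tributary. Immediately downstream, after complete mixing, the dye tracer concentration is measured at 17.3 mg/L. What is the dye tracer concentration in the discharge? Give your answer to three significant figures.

Mass balance: 59000·0 + 8260·Cₑ = 67260·17.30
→ Cₑ = (67260·17.30 − 59000·0) / 8260 = 140.9 mg/L.

141 mg/L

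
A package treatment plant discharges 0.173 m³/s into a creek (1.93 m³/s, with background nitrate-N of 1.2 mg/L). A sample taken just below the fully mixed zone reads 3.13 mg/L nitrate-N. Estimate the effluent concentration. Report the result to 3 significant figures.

24.7 mg/L

Mass balance: 1.930·1.200 + 0.1730·Cₑ = 2.103·3.130
→ Cₑ = (2.103·3.130 − 1.930·1.200) / 0.1730 = 24.66 mg/L.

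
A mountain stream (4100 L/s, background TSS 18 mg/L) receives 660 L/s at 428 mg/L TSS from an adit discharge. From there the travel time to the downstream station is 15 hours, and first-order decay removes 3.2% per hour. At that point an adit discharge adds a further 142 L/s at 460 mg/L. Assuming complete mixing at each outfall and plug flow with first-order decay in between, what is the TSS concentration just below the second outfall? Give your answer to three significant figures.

57.9 mg/L

Mass balance: C = (4100·18.00 + 660.0·428.0) / 4760 = 356300/4760 = 74.85 mg/L; combined flow 4760 L/s.
3.2%/h lost → k = −ln(1 − 0.032) = 0.03252 h⁻¹.
Decay over the reach: 74.85·exp(−kt) = 74.85·0.6139 = 45.95 mg/L.
At the second outfall, C = (4760·45.95 + 142.0·460.0) / (4760 + 142.0) = 57.95 mg/L.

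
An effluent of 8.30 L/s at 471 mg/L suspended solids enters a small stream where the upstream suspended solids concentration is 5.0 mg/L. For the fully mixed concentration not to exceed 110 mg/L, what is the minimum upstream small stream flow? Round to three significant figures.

28.5 L/s

Set C_mix = 110: (Q·5.000 + 8.300·471.0) / (Q + 8.300) = 110
→ Q = 8.300·(471.0 − 110)/(110 − 5.000) = 28.54 L/s.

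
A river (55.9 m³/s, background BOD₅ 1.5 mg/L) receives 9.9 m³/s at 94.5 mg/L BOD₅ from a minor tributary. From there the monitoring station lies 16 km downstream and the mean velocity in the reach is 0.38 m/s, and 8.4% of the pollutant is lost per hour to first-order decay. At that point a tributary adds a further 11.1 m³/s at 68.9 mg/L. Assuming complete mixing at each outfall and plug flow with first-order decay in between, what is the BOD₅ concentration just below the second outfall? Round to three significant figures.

Mass balance: C = (55.90·1.500 + 9.900·94.50) / 65.80 = 1019/65.80 = 15.49 mg/L; combined flow 65.80 m³/s.
Travel time t = 16·1000 / 0.38 = 42110 s = 11.70 h.
8.4%/h lost → k = −ln(1 − 0.084) = 0.08774 h⁻¹.
Decay over the reach: 15.49·exp(−kt) = 15.49·0.3584 = 5.552 mg/L.
Second outfall: C = (65.80·5.552 + 11.10·68.90)/76.90 = 14.70 mg/L.

14.7 mg/L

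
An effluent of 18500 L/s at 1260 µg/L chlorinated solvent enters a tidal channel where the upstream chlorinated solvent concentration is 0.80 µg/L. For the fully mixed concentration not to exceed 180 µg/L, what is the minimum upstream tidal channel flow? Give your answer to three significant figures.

Set C_mix = 180: (Q·0.8000 + 18500·1260) / (Q + 18500) = 180
→ Q = 18500·(1260 − 180)/(180 − 0.8000) = 111500 L/s.

111000 L/s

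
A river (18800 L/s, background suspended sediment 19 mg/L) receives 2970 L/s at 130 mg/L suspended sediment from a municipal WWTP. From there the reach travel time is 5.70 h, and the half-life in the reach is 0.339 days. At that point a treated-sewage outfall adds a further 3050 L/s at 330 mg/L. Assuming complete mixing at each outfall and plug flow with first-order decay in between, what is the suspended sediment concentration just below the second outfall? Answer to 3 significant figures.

Mass balance: C = (18800·19.00 + 2970·130.0) / 21770 = 743300/21770 = 34.14 mg/L; combined flow 21770 L/s.
Half-life 0.339 d → k = ln 2 / 0.339 = 2.045 d⁻¹.
After decay, C = 34.14 × e^(−kt) = 34.14 × 0.6153 = 21.01 mg/L.
Second outfall: C = (21770·21.01 + 3050·330.0)/24820 = 58.98 mg/L.

59.0 mg/L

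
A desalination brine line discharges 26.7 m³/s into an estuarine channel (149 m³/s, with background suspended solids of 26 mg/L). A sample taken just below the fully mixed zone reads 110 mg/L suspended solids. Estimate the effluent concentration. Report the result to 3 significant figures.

Mass balance: 149.0·26.00 + 26.70·Cₑ = 175.7·110.0
→ Cₑ = (175.7·110.0 − 149.0·26.00) / 26.70 = 578.8 mg/L.

579 mg/L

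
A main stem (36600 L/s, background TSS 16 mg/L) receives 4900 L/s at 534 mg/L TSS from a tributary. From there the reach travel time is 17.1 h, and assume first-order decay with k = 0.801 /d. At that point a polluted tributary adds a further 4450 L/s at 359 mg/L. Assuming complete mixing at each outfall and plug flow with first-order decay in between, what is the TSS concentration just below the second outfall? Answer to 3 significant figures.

74.1 mg/L

Mass balance: C = (36600·16.00 + 4900·534.0) / 41500 = 3202000/41500 = 77.16 mg/L; combined flow 41500 L/s.
First-order decay: C = 77.16·exp(−k·t) = 77.16·0.5651 = 43.61 mg/L.
At the second outfall, C = (41500·43.61 + 4450·359.0) / (41500 + 4450) = 74.15 mg/L.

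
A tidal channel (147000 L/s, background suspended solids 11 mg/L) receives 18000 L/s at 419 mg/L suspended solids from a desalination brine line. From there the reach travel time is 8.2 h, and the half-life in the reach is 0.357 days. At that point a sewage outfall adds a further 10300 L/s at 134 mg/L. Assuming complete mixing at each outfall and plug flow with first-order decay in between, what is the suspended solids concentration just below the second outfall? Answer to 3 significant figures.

34.8 mg/L

Mass balance: C = (147000·11.00 + 18000·419.0) / 165000 = 9159000/165000 = 55.51 mg/L; combined flow 165000 L/s.
Half-life 0.357 d → k = ln 2 / 0.357 = 1.942 d⁻¹.
After decay, C = 55.51 × e^(−kt) = 55.51 × 0.5151 = 28.59 mg/L.
At the second outfall, C = (165000·28.59 + 10300·134.0) / (165000 + 10300) = 34.79 mg/L.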